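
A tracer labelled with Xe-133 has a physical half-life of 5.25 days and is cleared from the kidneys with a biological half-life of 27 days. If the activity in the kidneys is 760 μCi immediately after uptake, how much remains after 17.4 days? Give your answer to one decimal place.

48.9 μCi

1/t_eff = 1/t_phys + 1/t_biol = 1/5.25 + 1/27 = 0.22751 per day.
t_eff = 5.25 × 27 / (5.25 + 27) ≈ 4.3953 days.
Remaining = 760 × (1/2)^(17.4/4.3953) = 760 × (1/2)^3.9587 ≈ 48.878 μCi.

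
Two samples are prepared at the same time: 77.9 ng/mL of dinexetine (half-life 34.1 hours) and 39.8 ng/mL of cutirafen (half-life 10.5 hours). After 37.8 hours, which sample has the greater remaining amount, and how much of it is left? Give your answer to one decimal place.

dinexetine: 77.9 × (1/2)^1.1085 ≈ 36.128 ng/mL.
cutirafen: 39.8 × (1/2)^3.6 ≈ 3.2823 ng/mL.
Dinexetine has more remaining, at ≈ 36.128 ng/mL.

dinexetine, 36.1 ng/mL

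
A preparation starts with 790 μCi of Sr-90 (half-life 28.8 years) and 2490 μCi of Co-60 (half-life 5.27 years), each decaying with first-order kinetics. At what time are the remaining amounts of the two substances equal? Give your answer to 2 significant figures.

11 years

Set 790·(1/2)^(t/28.8) = 2490·(1/2)^(t/5.27).
Taking log₂: log₂(790/2490) = t·(1/28.8 − 1/5.27).
log₂(0.31727) = -1.6562; 1/28.8 − 1/5.27 = -0.15503.
t = -1.6562 / -0.15503 ≈ 10.683 years.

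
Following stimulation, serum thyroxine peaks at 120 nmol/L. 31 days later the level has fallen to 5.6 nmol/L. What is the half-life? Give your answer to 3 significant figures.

A/A₀ = 5.6/120 ≈ 0.046667.
n = log₂(21.429) ≈ 4.4215 half-lives elapsed in 31 days.
t½ = 31/4.4215 ≈ 7.0113 days.

7.01 days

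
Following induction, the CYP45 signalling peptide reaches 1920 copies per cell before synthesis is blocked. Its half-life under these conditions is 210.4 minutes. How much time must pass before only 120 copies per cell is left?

841.6 minutes

120/1920 = 1/16, so 4 half-lives have elapsed.
t = 4 × 210.4 = 841.6 minutes.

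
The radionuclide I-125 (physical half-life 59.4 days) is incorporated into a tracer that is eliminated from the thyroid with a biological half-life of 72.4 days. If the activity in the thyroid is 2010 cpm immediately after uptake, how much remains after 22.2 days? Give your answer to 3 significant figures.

1250 cpm

1/t_eff = 1/t_phys + 1/t_biol = 1/59.4 + 1/72.4 = 0.030647 per day.
t_eff = 59.4 × 72.4 / (59.4 + 72.4) ≈ 32.629 days.
Remaining = 2010 × (1/2)^(22.2/32.629) = 2010 × (1/2)^0.68037 ≈ 1254.3 cpm.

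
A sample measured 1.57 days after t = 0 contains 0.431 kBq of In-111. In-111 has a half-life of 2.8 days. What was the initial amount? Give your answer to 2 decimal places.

0.64 kBq

Number of half-lives elapsed: n = 1.57/2.8 ≈ 0.56071.
A₀ = A × 2^n = 0.431 × 2^0.56071 = 0.431 × 1.475 ≈ 0.63572 kBq.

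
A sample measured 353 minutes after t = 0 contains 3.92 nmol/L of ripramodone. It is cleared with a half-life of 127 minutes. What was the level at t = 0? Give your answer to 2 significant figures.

Number of half-lives elapsed: n = 353/127 ≈ 2.7795.
A₀ = A × 2^n = 3.92 × 2^2.7795 = 3.92 × 6.8663 ≈ 26.916 nmol/L.

27 nmol/L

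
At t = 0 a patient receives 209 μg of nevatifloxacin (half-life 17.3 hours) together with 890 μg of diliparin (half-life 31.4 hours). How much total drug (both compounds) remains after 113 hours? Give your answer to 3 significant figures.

nevatifloxacin: 209 × (1/2)^(113/17.3) = 209 × (1/2)^6.5318 ≈ 2.2588 μg.
diliparin: 890 × (1/2)^(113/31.4) = 890 × (1/2)^3.5987 ≈ 73.462 μg.
Total = 2.2588 + 73.462 ≈ 75.721 μg.

75.7 μg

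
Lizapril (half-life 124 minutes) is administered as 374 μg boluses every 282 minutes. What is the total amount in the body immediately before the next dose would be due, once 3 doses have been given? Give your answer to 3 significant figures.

The 3 doses were given 846, 564, 282 minutes ago.
Total = 374·(1/2)^(846/124) + 374·(1/2)^(564/124) + 374·(1/2)^(282/124)
      = 3.3042 + 15.983 + 77.316 ≈ 96.604 μg.

96.6 μg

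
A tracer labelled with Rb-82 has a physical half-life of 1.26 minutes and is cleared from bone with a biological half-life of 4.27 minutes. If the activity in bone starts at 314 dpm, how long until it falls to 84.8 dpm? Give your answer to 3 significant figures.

1.84 minutes

1/t_eff = 1/t_phys + 1/t_biol = 1/1.26 + 1/4.27 = 1.0278 per minute.
t_eff = 1.26 × 4.27 / (1.26 + 4.27) ≈ 0.97291 minutes.
n = log₂(314/84.8) ≈ 1.8886; t = 1.8886 × 0.97291 ≈ 1.8375 minutes.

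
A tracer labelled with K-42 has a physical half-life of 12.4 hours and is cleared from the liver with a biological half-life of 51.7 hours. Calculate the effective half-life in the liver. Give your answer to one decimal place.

1/t_eff = 1/t_phys + 1/t_biol = 1/12.4 + 1/51.7 = 0.099988 per hour.
t_eff = 12.4 × 51.7 / (12.4 + 51.7) ≈ 10.001 hours.

10.0 hours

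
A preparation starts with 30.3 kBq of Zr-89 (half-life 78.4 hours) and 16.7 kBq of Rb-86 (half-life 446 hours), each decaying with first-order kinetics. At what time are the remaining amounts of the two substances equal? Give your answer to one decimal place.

Set 30.3·(1/2)^(t/78.4) = 16.7·(1/2)^(t/446).
Taking log₂: log₂(30.3/16.7) = t·(1/78.4 − 1/446).
log₂(1.8144) = 0.85947; 1/78.4 − 1/446 = 0.010513.
t = 0.85947 / 0.010513 ≈ 81.753 hours.

81.8 hours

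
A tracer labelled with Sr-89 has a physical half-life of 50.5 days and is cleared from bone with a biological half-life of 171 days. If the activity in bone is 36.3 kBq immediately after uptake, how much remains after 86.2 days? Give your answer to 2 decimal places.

1/t_eff = 1/t_phys + 1/t_biol = 1/50.5 + 1/171 = 0.02565 per day.
t_eff = 50.5 × 171 / (50.5 + 171) ≈ 38.986 days.
Remaining = 36.3 × (1/2)^(86.2/38.986) = 36.3 × (1/2)^2.211 ≈ 7.8401 kBq.

7.84 kBq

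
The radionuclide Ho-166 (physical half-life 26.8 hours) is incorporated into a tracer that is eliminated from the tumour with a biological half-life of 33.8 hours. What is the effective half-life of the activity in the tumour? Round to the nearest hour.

15 hours

1/t_eff = 1/t_phys + 1/t_biol = 1/26.8 + 1/33.8 = 0.066899 per hour.
t_eff = 26.8 × 33.8 / (26.8 + 33.8) ≈ 14.948 hours.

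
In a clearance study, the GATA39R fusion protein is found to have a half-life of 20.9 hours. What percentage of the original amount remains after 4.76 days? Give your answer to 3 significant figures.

2.26%

4.76 days = 114.24 hours.
n = 114.24/20.9 ≈ 5.466 half-lives.
Fraction remaining = (1/2)^5.466 ≈ 0.022624, i.e. 2.2624%.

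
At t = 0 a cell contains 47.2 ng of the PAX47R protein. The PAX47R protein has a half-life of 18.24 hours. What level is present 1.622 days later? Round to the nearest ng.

11 ng

Convert the elapsed time: 1.622 days = 38.928 hours.
Number of half-lives: n = 38.928/18.24 ≈ 2.1342.
Remaining = 47.2 × (1/2)^2.1342 = 47.2 × 0.22779 ≈ 10.752 ng.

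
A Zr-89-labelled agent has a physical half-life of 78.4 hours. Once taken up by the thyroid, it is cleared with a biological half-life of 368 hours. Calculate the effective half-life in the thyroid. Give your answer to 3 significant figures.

1/t_eff = 1/t_phys + 1/t_biol = 1/78.4 + 1/368 = 0.015472 per hour.
t_eff = 78.4 × 368 / (78.4 + 368) ≈ 64.631 hours.

64.6 hours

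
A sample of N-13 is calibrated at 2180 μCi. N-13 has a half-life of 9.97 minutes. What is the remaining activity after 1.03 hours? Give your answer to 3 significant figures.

29.7 μCi

Convert the elapsed time: 1.03 hours = 61.8 minutes.
Number of half-lives: n = 61.8/9.97 ≈ 6.1986.
Remaining = 2180 × (1/2)^6.1986 = 2180 × 0.013616 ≈ 29.682 μCi.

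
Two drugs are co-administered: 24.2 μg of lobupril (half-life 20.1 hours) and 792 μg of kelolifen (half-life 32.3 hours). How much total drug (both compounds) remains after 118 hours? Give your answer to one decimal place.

lobupril: 24.2 × (1/2)^(118/20.1) = 24.2 × (1/2)^5.8706 ≈ 0.41359 μg.
kelolifen: 792 × (1/2)^(118/32.3) = 792 × (1/2)^3.6533 ≈ 62.949 μg.
Total = 0.41359 + 62.949 ≈ 63.362 μg.

63.4 μg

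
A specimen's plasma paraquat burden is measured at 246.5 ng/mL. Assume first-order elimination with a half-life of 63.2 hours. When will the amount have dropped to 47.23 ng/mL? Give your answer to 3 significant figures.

Fraction remaining = 47.23/246.5 ≈ 0.1916.
n = log₂(246.5/47.23) = ln(5.2191)/ln 2 ≈ 2.3838 half-lives.
t = n × t½ = 2.3838 × 63.2 ≈ 150.66 hours.

151 hours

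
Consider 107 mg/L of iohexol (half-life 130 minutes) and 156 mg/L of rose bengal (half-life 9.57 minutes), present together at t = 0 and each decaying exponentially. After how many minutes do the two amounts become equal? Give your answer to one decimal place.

Set 107·(1/2)^(t/130) = 156·(1/2)^(t/9.57).
Taking log₂: log₂(107/156) = t·(1/130 − 1/9.57).
log₂(0.6859) = -0.54394; 1/130 − 1/9.57 = -0.096801.
t = -0.54394 / -0.096801 ≈ 5.6191 minutes.

5.6 minutes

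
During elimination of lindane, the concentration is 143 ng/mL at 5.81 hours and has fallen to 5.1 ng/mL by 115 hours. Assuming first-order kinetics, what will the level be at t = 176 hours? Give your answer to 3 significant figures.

0.792 ng/mL

Over Δt = 115 − 5.81 = 109.19 hours, the level fell by a factor of 143/5.1 ≈ 28.039.
n = log₂(28.039) ≈ 4.8094 half-lives, so t½ = 109.19/4.8094 ≈ 22.704 hours.
From t = 115 to t = 176: 5.1 × (1/2)^((176−115)/22.704) ≈ 0.79207 ng/mL.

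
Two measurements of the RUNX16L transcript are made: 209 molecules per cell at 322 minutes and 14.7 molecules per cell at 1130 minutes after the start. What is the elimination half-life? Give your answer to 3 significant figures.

211 minutes

Over Δt = 1130 − 322 = 808 minutes, the level fell by a factor of 209/14.7 ≈ 14.218.
n = log₂(14.218) ≈ 3.8296 half-lives, so t½ = 808/3.8296 ≈ 210.99 minutes.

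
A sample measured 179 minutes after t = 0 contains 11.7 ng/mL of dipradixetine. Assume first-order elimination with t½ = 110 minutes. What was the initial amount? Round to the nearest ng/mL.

Number of half-lives elapsed: n = 179/110 ≈ 1.6273.
A₀ = A × 2^n = 11.7 × 2^1.6273 = 11.7 × 3.0893 ≈ 36.145 ng/mL.

36 ng/mL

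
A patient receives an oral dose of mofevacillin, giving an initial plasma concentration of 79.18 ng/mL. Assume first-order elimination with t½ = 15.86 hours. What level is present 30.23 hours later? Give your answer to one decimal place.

21.1 ng/mL

Number of half-lives: n = 30.23/15.86 ≈ 1.9061.
Remaining = 79.18 × (1/2)^1.9061 = 79.18 × 0.26682 ≈ 21.127 ng/mL.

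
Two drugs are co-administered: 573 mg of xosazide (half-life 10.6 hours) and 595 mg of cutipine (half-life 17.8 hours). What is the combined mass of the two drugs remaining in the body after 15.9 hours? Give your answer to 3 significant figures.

523 mg

xosazide: 573 × (1/2)^(15.9/10.6) = 573 × (1/2)^1.5 ≈ 202.59 mg.
cutipine: 595 × (1/2)^(15.9/17.8) = 595 × (1/2)^0.89326 ≈ 320.35 mg.
Total = 202.59 + 320.35 ≈ 522.93 mg.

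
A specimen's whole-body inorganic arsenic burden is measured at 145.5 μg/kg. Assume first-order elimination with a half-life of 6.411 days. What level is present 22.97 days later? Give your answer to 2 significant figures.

Number of half-lives: n = 22.97/6.411 ≈ 3.5829.
Remaining = 145.5 × (1/2)^3.5829 = 145.5 × 0.083452 ≈ 12.142 μg/kg.

12 μg/kg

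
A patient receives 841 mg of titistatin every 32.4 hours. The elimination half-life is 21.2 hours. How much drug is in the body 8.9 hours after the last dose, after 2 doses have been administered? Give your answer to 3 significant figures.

847 mg

The 2 doses were given 41.3, 8.9 hours ago.
Total = 841·(1/2)^(41.3/21.2) + 841·(1/2)^(8.9/21.2)
      = 217.95 + 628.67 ≈ 846.62 mg.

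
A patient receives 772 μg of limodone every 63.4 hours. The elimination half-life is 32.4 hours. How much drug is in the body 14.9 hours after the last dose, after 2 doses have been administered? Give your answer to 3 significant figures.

706 μg

The 2 doses were given 78.3, 14.9 hours ago.
Total = 772·(1/2)^(78.3/32.4) + 772·(1/2)^(14.9/32.4)
      = 144.59 + 561.28 ≈ 705.87 μg.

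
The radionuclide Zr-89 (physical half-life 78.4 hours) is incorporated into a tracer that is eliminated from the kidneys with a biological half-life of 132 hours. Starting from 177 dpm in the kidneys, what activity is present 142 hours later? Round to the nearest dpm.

24 dpm

1/t_eff = 1/t_phys + 1/t_biol = 1/78.4 + 1/132 = 0.020331 per hour.
t_eff = 78.4 × 132 / (78.4 + 132) ≈ 49.186 hours.
Remaining = 177 × (1/2)^(142/49.186) = 177 × (1/2)^2.887 ≈ 23.928 dpm.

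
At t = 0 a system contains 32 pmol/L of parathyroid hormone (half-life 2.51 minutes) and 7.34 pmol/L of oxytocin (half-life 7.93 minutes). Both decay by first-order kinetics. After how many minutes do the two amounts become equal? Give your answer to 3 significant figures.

Set 32·(1/2)^(t/2.51) = 7.34·(1/2)^(t/7.93).
Taking log₂: log₂(32/7.34) = t·(1/2.51 − 1/7.93).
log₂(4.3597) = 2.1242; 1/2.51 − 1/7.93 = 0.2723.
t = 2.1242 / 0.2723 ≈ 7.8009 minutes.

7.80 minutes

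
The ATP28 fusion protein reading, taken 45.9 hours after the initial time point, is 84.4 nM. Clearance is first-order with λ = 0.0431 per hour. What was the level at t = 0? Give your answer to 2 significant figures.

610 nM

t½ = ln 2 / λ = 0.69315 / 0.0431 ≈ 16.082 hours.
Number of half-lives elapsed: n = 45.9/16.082 ≈ 2.8541.
A₀ = A × 2^n = 84.4 × 2^2.8541 = 84.4 × 7.2304 ≈ 610.24 nM.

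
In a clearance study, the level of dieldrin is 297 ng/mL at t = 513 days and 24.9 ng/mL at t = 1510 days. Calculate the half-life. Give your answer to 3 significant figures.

279 days

Over Δt = 1510 − 513 = 997 days, the level fell by a factor of 297/24.9 ≈ 11.928.
n = log₂(11.928) ≈ 3.5762 half-lives, so t½ = 997/3.5762 ≈ 278.78 days.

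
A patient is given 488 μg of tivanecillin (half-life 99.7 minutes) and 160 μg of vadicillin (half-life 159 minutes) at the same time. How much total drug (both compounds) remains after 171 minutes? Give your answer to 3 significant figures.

tivanecillin: 488 × (1/2)^(171/99.7) = 488 × (1/2)^1.7151 ≈ 148.63 μg.
vadicillin: 160 × (1/2)^(171/159) = 160 × (1/2)^1.0755 ≈ 75.923 μg.
Total = 148.63 + 75.923 ≈ 224.55 μg.

225 μg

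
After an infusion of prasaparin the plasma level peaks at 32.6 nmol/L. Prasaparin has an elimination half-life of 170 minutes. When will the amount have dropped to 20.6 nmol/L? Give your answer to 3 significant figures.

113 minutes

Fraction remaining = 20.6/32.6 ≈ 0.6319.
n = log₂(32.6/20.6) = ln(1.5825)/ln 2 ≈ 0.66223 half-lives.
t = n × t½ = 0.66223 × 170 ≈ 112.58 minutes.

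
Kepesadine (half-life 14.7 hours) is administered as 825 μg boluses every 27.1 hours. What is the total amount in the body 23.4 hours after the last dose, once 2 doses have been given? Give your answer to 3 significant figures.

The 2 doses were given 50.5, 23.4 hours ago.
Total = 825·(1/2)^(50.5/14.7) + 825·(1/2)^(23.4/14.7)
      = 76.261 + 273.69 ≈ 349.95 μg.

350 μg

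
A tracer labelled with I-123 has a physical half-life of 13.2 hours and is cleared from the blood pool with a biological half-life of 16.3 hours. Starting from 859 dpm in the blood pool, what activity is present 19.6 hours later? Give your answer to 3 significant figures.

1/t_eff = 1/t_phys + 1/t_biol = 1/13.2 + 1/16.3 = 0.13711 per hour.
t_eff = 13.2 × 16.3 / (13.2 + 16.3) ≈ 7.2936 hours.
Remaining = 859 × (1/2)^(19.6/7.2936) = 859 × (1/2)^2.6873 ≈ 133.36 dpm.

133 dpm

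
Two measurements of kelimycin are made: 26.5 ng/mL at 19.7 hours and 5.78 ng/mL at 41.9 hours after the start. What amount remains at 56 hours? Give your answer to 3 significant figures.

2.20 ng/mL

Over Δt = 41.9 − 19.7 = 22.2 hours, the level fell by a factor of 26.5/5.78 ≈ 4.5848.
n = log₂(4.5848) ≈ 2.1969 half-lives, so t½ = 22.2/2.1969 ≈ 10.105 hours.
From t = 41.9 to t = 56: 5.78 × (1/2)^((56−41.9)/10.105) ≈ 2.1974 ng/mL.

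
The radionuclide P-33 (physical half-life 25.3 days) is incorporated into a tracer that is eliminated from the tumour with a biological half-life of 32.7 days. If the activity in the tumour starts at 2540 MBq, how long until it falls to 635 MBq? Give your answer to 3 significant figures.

1/t_eff = 1/t_phys + 1/t_biol = 1/25.3 + 1/32.7 = 0.070107 per day.
t_eff = 25.3 × 32.7 / (25.3 + 32.7) ≈ 14.264 days.
n = log₂(2540/635) ≈ 2; t = 2 × 14.264 ≈ 28.528 days.

28.5 days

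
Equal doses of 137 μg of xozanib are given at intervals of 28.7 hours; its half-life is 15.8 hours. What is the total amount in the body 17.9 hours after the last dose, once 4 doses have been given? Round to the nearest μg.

The 4 doses were given 104, 75.3, 46.6, 17.9 hours ago.
Total = 137·(1/2)^(104/15.8) + 137·(1/2)^(75.3/15.8) + 137·(1/2)^(46.6/15.8) + 137·(1/2)^(17.9/15.8)
      = 1.4297 + 5.0358 + 17.737 + 62.471 ≈ 86.673 μg.

87 μg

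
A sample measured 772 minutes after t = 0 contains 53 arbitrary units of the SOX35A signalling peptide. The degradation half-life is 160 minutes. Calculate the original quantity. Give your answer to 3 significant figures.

1500 arbitrary units

Number of half-lives elapsed: n = 772/160 ≈ 4.825.
A₀ = A × 2^n = 53 × 2^4.825 = 53 × 28.345 ≈ 1502.3 arbitrary units.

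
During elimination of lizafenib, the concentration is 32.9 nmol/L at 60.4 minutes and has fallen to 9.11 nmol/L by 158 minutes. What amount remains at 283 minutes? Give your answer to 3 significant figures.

1.76 nmol/L

Over Δt = 158 − 60.4 = 97.6 minutes, the level fell by a factor of 32.9/9.11 ≈ 3.6114.
n = log₂(3.6114) ≈ 1.8526 half-lives, so t½ = 97.6/1.8526 ≈ 52.684 minutes.
From t = 158 to t = 283: 9.11 × (1/2)^((283−158)/52.684) ≈ 1.7591 nmol/L.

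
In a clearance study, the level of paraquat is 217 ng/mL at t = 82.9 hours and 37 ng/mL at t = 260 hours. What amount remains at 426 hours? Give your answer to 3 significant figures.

Over Δt = 260 − 82.9 = 177.1 hours, the level fell by a factor of 217/37 ≈ 5.8649.
n = log₂(5.8649) ≈ 2.5521 half-lives, so t½ = 177.1/2.5521 ≈ 69.394 hours.
From t = 260 to t = 426: 37 × (1/2)^((426−260)/69.394) ≈ 7.0485 ng/mL.

7.05 ng/mL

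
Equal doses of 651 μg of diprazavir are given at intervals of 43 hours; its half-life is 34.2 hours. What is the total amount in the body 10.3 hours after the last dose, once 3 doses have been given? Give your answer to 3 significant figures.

842 μg

The 3 doses were given 96.3, 53.3, 10.3 hours ago.
Total = 651·(1/2)^(96.3/34.2) + 651·(1/2)^(53.3/34.2) + 651·(1/2)^(10.3/34.2)
      = 92.458 + 221.02 + 528.35 ≈ 841.83 μg.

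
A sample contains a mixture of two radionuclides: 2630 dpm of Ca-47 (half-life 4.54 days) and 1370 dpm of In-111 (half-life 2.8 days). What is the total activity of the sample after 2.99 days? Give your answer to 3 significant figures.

Ca-47: 2630 × (1/2)^(2.99/4.54) = 2630 × (1/2)^0.65859 ≈ 1666.1 dpm.
In-111: 1370 × (1/2)^(2.99/2.8) = 1370 × (1/2)^1.0679 ≈ 653.53 dpm.
Total = 1666.1 + 653.53 ≈ 2319.6 dpm.

2320 dpm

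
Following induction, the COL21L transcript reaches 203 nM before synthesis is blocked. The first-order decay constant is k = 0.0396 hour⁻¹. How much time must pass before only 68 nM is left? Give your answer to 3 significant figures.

27.6 hours

t½ = ln 2 / k = 0.69315 / 0.0396 ≈ 17.504 hours.
Fraction remaining = 68/203 ≈ 0.33498.
n = log₂(203/68) = ln(2.9853)/ln 2 ≈ 1.5779 half-lives.
t = n × t½ = 1.5779 × 17.504 ≈ 27.619 hours.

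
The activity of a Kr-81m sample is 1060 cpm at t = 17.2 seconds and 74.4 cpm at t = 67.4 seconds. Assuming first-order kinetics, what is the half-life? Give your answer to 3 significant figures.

13.1 seconds

Over Δt = 67.4 − 17.2 = 50.2 seconds, the level fell by a factor of 1060/74.4 ≈ 14.247.
n = log₂(14.247) ≈ 3.8326 half-lives, so t½ = 50.2/3.8326 ≈ 13.098 seconds.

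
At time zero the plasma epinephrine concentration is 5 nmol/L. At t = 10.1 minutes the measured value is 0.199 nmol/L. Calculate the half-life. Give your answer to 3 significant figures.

2.17 minutes

A/A₀ = 0.199/5 ≈ 0.0398.
n = log₂(25.126) ≈ 4.6511 half-lives elapsed in 10.1 minutes.
t½ = 10.1/4.6511 ≈ 2.1715 minutes.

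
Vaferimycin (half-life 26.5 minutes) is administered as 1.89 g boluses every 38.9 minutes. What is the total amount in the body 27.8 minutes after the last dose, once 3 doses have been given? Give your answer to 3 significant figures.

1.36 g

The 3 doses were given 105.6, 66.7, 27.8 minutes ago.
Total = 1.89·(1/2)^(105.6/26.5) + 1.89·(1/2)^(66.7/26.5) + 1.89·(1/2)^(27.8/26.5)
      = 0.11937 + 0.3302 + 0.91341 ≈ 1.363 g.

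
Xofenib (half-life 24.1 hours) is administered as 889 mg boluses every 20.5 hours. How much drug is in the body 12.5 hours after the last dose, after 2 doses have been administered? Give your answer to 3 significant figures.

965 mg

The 2 doses were given 33, 12.5 hours ago.
Total = 889·(1/2)^(33/24.1) + 889·(1/2)^(12.5/24.1)
      = 344.11 + 620.53 ≈ 964.65 mg.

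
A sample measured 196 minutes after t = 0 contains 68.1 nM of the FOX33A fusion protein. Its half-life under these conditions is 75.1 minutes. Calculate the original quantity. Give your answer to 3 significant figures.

Number of half-lives elapsed: n = 196/75.1 ≈ 2.6099.
A₀ = A × 2^n = 68.1 × 2^2.6099 = 68.1 × 6.1044 ≈ 415.71 nM.

416 nM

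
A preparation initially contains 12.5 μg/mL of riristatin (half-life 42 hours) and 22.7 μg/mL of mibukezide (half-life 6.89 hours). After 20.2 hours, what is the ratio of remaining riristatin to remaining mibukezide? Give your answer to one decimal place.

3.0

riristatin: 12.5 × (1/2)^(20.2/42) = 12.5 × (1/2)^0.48095 ≈ 8.9563 μg/mL.
mibukezide: 22.7 × (1/2)^(20.2/6.89) = 22.7 × (1/2)^2.9318 ≈ 2.9749 μg/mL.
Ratio ≈ 8.9563 / 2.9749 ≈ 3.0106.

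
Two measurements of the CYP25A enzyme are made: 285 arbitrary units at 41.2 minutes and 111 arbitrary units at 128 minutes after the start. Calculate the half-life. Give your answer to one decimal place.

Over Δt = 128 − 41.2 = 86.8 minutes, the level fell by a factor of 285/111 ≈ 2.5676.
n = log₂(2.5676) ≈ 1.3604 half-lives, so t½ = 86.8/1.3604 ≈ 63.805 minutes.

63.8 minutes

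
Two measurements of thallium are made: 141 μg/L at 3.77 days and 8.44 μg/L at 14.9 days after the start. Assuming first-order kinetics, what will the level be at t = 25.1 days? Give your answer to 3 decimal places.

0.639 μg/L

Over Δt = 14.9 − 3.77 = 11.13 days, the level fell by a factor of 141/8.44 ≈ 16.706.
n = log₂(16.706) ≈ 4.0623 half-lives, so t½ = 11.13/4.0623 ≈ 2.7398 days.
From t = 14.9 to t = 25.1: 8.44 × (1/2)^((25.1−14.9)/2.7398) ≈ 0.63921 μg/L.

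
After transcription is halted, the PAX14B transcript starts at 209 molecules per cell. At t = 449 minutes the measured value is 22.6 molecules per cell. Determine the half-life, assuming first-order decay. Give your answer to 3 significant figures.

A/A₀ = 22.6/209 ≈ 0.10813.
n = log₂(9.2478) ≈ 3.2091 half-lives elapsed in 449 minutes.
t½ = 449/3.2091 ≈ 139.91 minutes.

140 minutes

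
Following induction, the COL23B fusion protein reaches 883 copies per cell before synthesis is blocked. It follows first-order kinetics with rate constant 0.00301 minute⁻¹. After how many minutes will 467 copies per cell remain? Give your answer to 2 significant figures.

t½ = ln 2 / k = 0.69315 / 0.00301 ≈ 230.28 minutes.
Fraction remaining = 467/883 ≈ 0.52888.
n = log₂(883/467) = ln(1.8908)/ln 2 ≈ 0.91899 half-lives.
t = n × t½ = 0.91899 × 230.28 ≈ 211.63 minutes.

210 minutes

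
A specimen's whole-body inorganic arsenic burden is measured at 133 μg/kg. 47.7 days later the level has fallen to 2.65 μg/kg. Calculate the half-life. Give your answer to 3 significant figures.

A/A₀ = 2.65/133 ≈ 0.019925.
n = log₂(50.189) ≈ 5.6493 half-lives elapsed in 47.7 days.
t½ = 47.7/5.6493 ≈ 8.4435 days.

8.44 days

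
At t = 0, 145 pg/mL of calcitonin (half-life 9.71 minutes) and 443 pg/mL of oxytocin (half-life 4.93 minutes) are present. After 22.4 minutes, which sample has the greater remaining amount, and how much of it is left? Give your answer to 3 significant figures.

calcitonin, 29.3 pg/mL

calcitonin: 145 × (1/2)^2.3069 ≈ 29.304 pg/mL.
oxytocin: 443 × (1/2)^4.5436 ≈ 18.995 pg/mL.
Calcitonin has more remaining, at ≈ 29.304 pg/mL.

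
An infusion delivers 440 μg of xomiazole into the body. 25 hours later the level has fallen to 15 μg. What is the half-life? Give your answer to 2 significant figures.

5.1 hours

A/A₀ = 15/440 ≈ 0.034091.
n = log₂(29.333) ≈ 4.8745 half-lives elapsed in 25 hours.
t½ = 25/4.8745 ≈ 5.1288 hours.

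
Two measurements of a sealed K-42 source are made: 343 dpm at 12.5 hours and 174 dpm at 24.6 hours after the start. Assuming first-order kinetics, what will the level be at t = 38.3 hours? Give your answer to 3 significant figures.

80.7 dpm

Over Δt = 24.6 − 12.5 = 12.1 hours, the level fell by a factor of 343/174 ≈ 1.9713.
n = log₂(1.9713) ≈ 0.97912 half-lives, so t½ = 12.1/0.97912 ≈ 12.358 hours.
From t = 24.6 to t = 38.3: 174 × (1/2)^((38.3−24.6)/12.358) ≈ 80.692 dpm.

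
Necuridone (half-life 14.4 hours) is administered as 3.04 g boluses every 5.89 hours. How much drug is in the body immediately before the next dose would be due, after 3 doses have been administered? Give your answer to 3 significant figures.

The 3 doses were given 17.67, 11.78, 5.89 hours ago.
Total = 3.04·(1/2)^(17.67/14.4) + 3.04·(1/2)^(11.78/14.4) + 3.04·(1/2)^(5.89/14.4)
      = 1.2986 + 1.7243 + 2.2895 ≈ 5.3125 g.

5.31 g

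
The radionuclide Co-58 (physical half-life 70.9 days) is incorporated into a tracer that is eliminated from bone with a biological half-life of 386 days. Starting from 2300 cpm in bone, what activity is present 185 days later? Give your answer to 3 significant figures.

1/t_eff = 1/t_phys + 1/t_biol = 1/70.9 + 1/386 = 0.016695 per day.
t_eff = 70.9 × 386 / (70.9 + 386) ≈ 59.898 days.
Remaining = 2300 × (1/2)^(185/59.898) = 2300 × (1/2)^3.0886 ≈ 270.38 cpm.

270 cpm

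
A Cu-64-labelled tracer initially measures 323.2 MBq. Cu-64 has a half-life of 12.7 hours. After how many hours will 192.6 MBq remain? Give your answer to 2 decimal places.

9.48 hours

Fraction remaining = 192.6/323.2 ≈ 0.59592.
n = log₂(323.2/192.6) = ln(1.6781)/ln 2 ≈ 0.74682 half-lives.
t = n × t½ = 0.74682 × 12.7 ≈ 9.4846 hours.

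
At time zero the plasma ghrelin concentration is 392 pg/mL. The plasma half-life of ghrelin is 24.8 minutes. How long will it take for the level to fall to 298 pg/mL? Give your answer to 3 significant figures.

9.81 minutes

Fraction remaining = 298/392 ≈ 0.7602.
n = log₂(392/298) = ln(1.3154)/ln 2 ≈ 0.39554 half-lives.
t = n × t½ = 0.39554 × 24.8 ≈ 9.8094 minutes.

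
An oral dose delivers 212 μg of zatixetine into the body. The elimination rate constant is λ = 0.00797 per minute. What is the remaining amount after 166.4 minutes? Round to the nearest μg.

56 μg

t½ = ln 2 / λ = 0.69315 / 0.00797 ≈ 86.97 minutes.
Number of half-lives: n = 166.4/86.97 ≈ 1.9133.
Remaining = 212 × (1/2)^1.9133 = 212 × 0.26548 ≈ 56.282 μg.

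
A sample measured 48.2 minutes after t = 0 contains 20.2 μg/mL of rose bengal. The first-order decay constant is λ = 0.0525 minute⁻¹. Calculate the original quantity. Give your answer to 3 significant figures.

t½ = ln 2 / λ = 0.69315 / 0.0525 ≈ 13.203 minutes.
Number of half-lives elapsed: n = 48.2/13.203 ≈ 3.6507.
A₀ = A × 2^n = 20.2 × 2^3.6507 = 20.2 × 12.56 ≈ 253.71 μg/mL.

254 μg/mL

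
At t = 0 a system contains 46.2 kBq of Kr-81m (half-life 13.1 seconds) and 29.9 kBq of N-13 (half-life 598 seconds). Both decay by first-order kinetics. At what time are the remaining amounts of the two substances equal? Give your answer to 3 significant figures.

8.41 seconds

Set 46.2·(1/2)^(t/13.1) = 29.9·(1/2)^(t/598).
Taking log₂: log₂(46.2/29.9) = t·(1/13.1 − 1/598).
log₂(1.5452) = 0.62775; 1/13.1 − 1/598 = 0.074664.
t = 0.62775 / 0.074664 ≈ 8.4077 seconds.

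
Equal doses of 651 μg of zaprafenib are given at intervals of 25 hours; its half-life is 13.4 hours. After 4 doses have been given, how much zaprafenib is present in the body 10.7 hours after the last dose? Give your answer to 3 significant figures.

513 μg

The 4 doses were given 85.7, 60.7, 35.7, 10.7 hours ago.
Total = 651·(1/2)^(85.7/13.4) + 651·(1/2)^(60.7/13.4) + 651·(1/2)^(35.7/13.4) + 651·(1/2)^(10.7/13.4)
      = 7.7328 + 28.181 + 102.7 + 374.29 ≈ 512.91 μg.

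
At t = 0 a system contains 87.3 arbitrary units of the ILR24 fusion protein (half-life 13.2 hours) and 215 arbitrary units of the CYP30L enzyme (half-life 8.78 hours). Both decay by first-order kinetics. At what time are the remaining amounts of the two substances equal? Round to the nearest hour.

Set 87.3·(1/2)^(t/13.2) = 215·(1/2)^(t/8.78).
Taking log₂: log₂(87.3/215) = t·(1/13.2 − 1/8.78).
log₂(0.40605) = -1.3003; 1/13.2 − 1/8.78 = -0.038138.
t = -1.3003 / -0.038138 ≈ 34.094 hours.

34 hours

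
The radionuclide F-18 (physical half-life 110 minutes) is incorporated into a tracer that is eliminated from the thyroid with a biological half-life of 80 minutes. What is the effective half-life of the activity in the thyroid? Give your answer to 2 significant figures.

1/t_eff = 1/t_phys + 1/t_biol = 1/110 + 1/80 = 0.021591 per minute.
t_eff = 110 × 80 / (110 + 80) ≈ 46.316 minutes.

46 minutes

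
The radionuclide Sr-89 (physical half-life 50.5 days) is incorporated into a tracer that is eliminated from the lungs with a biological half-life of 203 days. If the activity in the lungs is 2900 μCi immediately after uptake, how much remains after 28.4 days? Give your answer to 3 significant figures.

1780 μCi

1/t_eff = 1/t_phys + 1/t_biol = 1/50.5 + 1/203 = 0.024728 per day.
t_eff = 50.5 × 203 / (50.5 + 203) ≈ 40.44 days.
Remaining = 2900 × (1/2)^(28.4/40.44) = 2900 × (1/2)^0.70228 ≈ 1782.3 μCi.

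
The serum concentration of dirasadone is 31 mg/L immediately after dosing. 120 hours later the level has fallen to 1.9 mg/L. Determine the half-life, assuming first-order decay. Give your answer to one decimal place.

A/A₀ = 1.9/31 ≈ 0.06129.
n = log₂(16.316) ≈ 4.0282 half-lives elapsed in 120 hours.
t½ = 120/4.0282 ≈ 29.79 hours.

29.8 hours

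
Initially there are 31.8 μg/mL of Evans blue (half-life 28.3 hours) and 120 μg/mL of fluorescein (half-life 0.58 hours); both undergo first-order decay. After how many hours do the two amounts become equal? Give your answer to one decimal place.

1.1 hours

Set 31.8·(1/2)^(t/28.3) = 120·(1/2)^(t/0.58).
Taking log₂: log₂(31.8/120) = t·(1/28.3 − 1/0.58).
log₂(0.265) = -1.9159; 1/28.3 − 1/0.58 = -1.6888.
t = -1.9159 / -1.6888 ≈ 1.1345 hours.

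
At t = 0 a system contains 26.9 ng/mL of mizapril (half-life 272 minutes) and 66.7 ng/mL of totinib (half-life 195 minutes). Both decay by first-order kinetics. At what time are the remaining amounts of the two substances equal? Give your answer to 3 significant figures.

Set 26.9·(1/2)^(t/272) = 66.7·(1/2)^(t/195).
Taking log₂: log₂(26.9/66.7) = t·(1/272 − 1/195).
log₂(0.4033) = -1.3101; 1/272 − 1/195 = -0.0014517.
t = -1.3101 / -0.0014517 ≈ 902.42 minutes.

902 minutes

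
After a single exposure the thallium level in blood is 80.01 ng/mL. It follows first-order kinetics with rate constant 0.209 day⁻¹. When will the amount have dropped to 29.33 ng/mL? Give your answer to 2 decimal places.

t½ = ln 2 / k = 0.69315 / 0.209 ≈ 3.3165 days.
Fraction remaining = 29.33/80.01 ≈ 0.36658.
n = log₂(80.01/29.33) = ln(2.7279)/ln 2 ≈ 1.4478 half-lives.
t = n × t½ = 1.4478 × 3.3165 ≈ 4.8016 days.

4.80 days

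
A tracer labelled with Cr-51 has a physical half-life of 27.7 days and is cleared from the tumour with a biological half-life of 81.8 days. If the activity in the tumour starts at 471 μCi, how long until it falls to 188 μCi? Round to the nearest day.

1/t_eff = 1/t_phys + 1/t_biol = 1/27.7 + 1/81.8 = 0.048326 per day.
t_eff = 27.7 × 81.8 / (27.7 + 81.8) ≈ 20.693 days.
n = log₂(471/188) ≈ 1.325; t = 1.325 × 20.693 ≈ 27.418 days.

27 days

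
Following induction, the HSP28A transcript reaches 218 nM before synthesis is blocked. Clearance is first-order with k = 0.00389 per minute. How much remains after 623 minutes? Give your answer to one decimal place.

19.3 nM

t½ = ln 2 / k = 0.69315 / 0.00389 ≈ 178.19 minutes.
Number of half-lives: n = 623/178.19 ≈ 3.4963.
Remaining = 218 × (1/2)^3.4963 = 218 × 0.088614 ≈ 19.318 nM.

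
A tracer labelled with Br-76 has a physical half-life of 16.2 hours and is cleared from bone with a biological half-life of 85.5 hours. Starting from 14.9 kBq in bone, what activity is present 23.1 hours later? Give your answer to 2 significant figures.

1/t_eff = 1/t_phys + 1/t_biol = 1/16.2 + 1/85.5 = 0.073424 per hour.
t_eff = 16.2 × 85.5 / (16.2 + 85.5) ≈ 13.619 hours.
Remaining = 14.9 × (1/2)^(23.1/13.619) = 14.9 × (1/2)^1.6961 ≈ 4.5984 kBq.

4.6 kBq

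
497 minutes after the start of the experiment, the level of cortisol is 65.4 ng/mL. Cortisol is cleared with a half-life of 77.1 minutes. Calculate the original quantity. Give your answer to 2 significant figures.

Number of half-lives elapsed: n = 497/77.1 ≈ 6.4462.
A₀ = A × 2^n = 65.4 × 2^6.4462 = 65.4 × 87.195 ≈ 5702.6 ng/mL.

5700 ng/mL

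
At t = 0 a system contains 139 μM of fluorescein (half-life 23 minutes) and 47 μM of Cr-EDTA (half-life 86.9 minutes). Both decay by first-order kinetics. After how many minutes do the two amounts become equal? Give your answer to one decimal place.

Set 139·(1/2)^(t/23) = 47·(1/2)^(t/86.9).
Taking log₂: log₂(139/47) = t·(1/23 − 1/86.9).
log₂(2.9574) = 1.5644; 1/23 − 1/86.9 = 0.031971.
t = 1.5644 / 0.031971 ≈ 48.931 minutes.

48.9 minutes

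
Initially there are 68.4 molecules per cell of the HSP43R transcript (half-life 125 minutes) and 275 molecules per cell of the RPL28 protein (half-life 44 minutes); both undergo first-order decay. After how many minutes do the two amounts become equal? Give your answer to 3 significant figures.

Set 68.4·(1/2)^(t/125) = 275·(1/2)^(t/44).
Taking log₂: log₂(68.4/275) = t·(1/125 − 1/44).
log₂(0.24873) = -2.0074; 1/125 − 1/44 = -0.014727.
t = -2.0074 / -0.014727 ≈ 136.3 minutes.

136 minutes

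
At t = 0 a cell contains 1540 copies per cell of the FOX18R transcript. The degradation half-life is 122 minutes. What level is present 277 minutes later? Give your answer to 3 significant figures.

319 copies per cell

Number of half-lives: n = 277/122 ≈ 2.2705.
Remaining = 1540 × (1/2)^2.2705 = 1540 × 0.20726 ≈ 319.18 copies per cell.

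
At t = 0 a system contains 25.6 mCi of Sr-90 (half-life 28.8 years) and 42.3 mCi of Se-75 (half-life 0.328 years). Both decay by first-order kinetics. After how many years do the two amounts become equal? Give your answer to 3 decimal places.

Set 25.6·(1/2)^(t/28.8) = 42.3·(1/2)^(t/0.328).
Taking log₂: log₂(25.6/42.3) = t·(1/28.8 − 1/0.328).
log₂(0.6052) = -0.72451; 1/28.8 − 1/0.328 = -3.0141.
t = -0.72451 / -3.0141 ≈ 0.24038 years.

0.240 years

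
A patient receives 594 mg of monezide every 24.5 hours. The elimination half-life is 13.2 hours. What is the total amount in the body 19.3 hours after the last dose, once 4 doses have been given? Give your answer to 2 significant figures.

300 mg

The 4 doses were given 92.8, 68.3, 43.8, 19.3 hours ago.
Total = 594·(1/2)^(92.8/13.2) + 594·(1/2)^(68.3/13.2) + 594·(1/2)^(43.8/13.2) + 594·(1/2)^(19.3/13.2)
      = 4.5442 + 16.451 + 59.554 + 215.6 ≈ 296.15 mg.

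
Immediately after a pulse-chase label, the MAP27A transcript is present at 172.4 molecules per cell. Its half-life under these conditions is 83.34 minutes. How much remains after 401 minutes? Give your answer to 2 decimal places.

Number of half-lives: n = 401/83.34 ≈ 4.8116.
Remaining = 172.4 × (1/2)^4.8116 = 172.4 × 0.035609 ≈ 6.139 molecules per cell.

6.14 molecules per cell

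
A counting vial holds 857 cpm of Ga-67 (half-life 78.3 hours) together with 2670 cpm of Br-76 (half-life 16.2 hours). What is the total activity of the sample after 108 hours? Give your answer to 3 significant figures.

Ga-67: 857 × (1/2)^(108/78.3) = 857 × (1/2)^1.3793 ≈ 329.43 cpm.
Br-76: 2670 × (1/2)^(108/16.2) = 2670 × (1/2)^6.6667 ≈ 26.281 cpm.
Total = 329.43 + 26.281 ≈ 355.71 cpm.

356 cpm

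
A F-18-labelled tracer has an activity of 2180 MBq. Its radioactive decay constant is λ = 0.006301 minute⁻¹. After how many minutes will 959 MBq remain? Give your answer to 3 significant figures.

t½ = ln 2 / λ = 0.69315 / 0.006301 ≈ 110.01 minutes.
Fraction remaining = 959/2180 ≈ 0.43991.
n = log₂(2180/959) = ln(2.2732)/ln 2 ≈ 1.1847 half-lives.
t = n × t½ = 1.1847 × 110.01 ≈ 130.33 minutes.

130 minutes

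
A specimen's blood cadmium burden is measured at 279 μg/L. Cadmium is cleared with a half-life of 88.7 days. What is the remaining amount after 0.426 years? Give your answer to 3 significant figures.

Convert the elapsed time: 0.426 years = 155.49 days.
Number of half-lives: n = 155.49/88.7 ≈ 1.753.
Remaining = 279 × (1/2)^1.753 = 279 × 0.29669 ≈ 82.776 μg/L.

82.8 μg/L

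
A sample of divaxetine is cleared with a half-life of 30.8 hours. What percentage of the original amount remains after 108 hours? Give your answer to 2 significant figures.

n = 108/30.8 ≈ 3.5065 half-lives.
Fraction remaining = (1/2)^3.5065 ≈ 0.087991, i.e. 8.7991%.

8.8%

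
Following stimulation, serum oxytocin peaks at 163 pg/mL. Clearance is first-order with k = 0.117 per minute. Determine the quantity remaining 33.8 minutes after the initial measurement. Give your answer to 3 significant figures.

3.12 pg/mL

t½ = ln 2 / k = 0.69315 / 0.117 ≈ 5.9243 minutes.
Number of half-lives: n = 33.8/5.9243 ≈ 5.7053.
Remaining = 163 × (1/2)^5.7053 = 163 × 0.019166 ≈ 3.1241 pg/mL.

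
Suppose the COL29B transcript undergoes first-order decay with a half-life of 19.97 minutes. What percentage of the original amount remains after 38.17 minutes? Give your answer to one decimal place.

26.6%

n = 38.17/19.97 ≈ 1.9114 half-lives.
Fraction remaining = (1/2)^1.9114 ≈ 0.26584, i.e. 26.584%.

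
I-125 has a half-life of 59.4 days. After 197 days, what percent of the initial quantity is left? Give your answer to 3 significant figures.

n = 197/59.4 ≈ 3.3165 half-lives.
Fraction remaining = (1/2)^3.3165 ≈ 0.10038, i.e. 10.038%.

10.0%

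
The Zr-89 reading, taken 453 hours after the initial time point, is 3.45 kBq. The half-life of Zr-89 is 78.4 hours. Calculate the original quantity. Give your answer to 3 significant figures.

Number of half-lives elapsed: n = 453/78.4 ≈ 5.7781.
A₀ = A × 2^n = 3.45 × 2^5.7781 = 3.45 × 54.874 ≈ 189.32 kBq.

189 kBq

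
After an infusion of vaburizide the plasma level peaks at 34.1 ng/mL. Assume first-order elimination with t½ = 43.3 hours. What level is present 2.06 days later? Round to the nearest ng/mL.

15 ng/mL

Convert the elapsed time: 2.06 days = 49.44 hours.
Number of half-lives: n = 49.44/43.3 ≈ 1.1418.
Remaining = 34.1 × (1/2)^1.1418 = 34.1 × 0.45319 ≈ 15.454 ng/mL.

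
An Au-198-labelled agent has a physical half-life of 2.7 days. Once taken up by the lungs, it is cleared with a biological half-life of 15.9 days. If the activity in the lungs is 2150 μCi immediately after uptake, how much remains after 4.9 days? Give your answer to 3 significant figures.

494 μCi

1/t_eff = 1/t_phys + 1/t_biol = 1/2.7 + 1/15.9 = 0.43326 per day.
t_eff = 2.7 × 15.9 / (2.7 + 15.9) ≈ 2.3081 days.
Remaining = 2150 × (1/2)^(4.9/2.3081) = 2150 × (1/2)^2.123 ≈ 493.58 μCi.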